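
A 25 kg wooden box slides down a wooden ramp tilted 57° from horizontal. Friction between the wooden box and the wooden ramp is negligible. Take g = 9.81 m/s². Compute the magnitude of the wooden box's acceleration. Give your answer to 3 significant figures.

8.23 m/s²

Resolving the weight along the incline: the component pulling the wooden box down the slope is mg sin 57° = 25 × 9.81 × 0.8387 = 205.691 N, and the normal force is N = mg cos 57° = 25 × 9.81 × 0.5446 = 133.563 N.
With no friction the net force along the incline is 205.691 N, so a = g sin 57° = 205.691 / 25 = 8.2276 m/s².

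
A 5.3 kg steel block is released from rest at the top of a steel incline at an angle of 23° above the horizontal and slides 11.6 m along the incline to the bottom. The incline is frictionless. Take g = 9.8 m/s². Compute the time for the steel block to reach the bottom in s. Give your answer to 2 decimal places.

The weight component along the incline is mg sin 23° = 20.295 N and the normal force is N = mg cos 23° = 47.811 N.
With no friction, a = g sin 23° = 3.8292 m/s².
Starting from rest, L = ½at², so t = √(2L/a) = √(2 × 11.6 / 3.8292) = 2.4614 s.

2.46 s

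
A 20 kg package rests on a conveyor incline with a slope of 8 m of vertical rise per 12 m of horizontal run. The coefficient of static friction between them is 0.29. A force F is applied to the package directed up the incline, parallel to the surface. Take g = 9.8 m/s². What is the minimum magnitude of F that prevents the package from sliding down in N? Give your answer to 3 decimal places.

61.427 N

The normal force is N = mg cos 33.69° = 163.082 N. With F at its minimum the package is on the verge of sliding down, so static friction is at its maximum μ_s N = 0.29 × 163.082 = 47.294 N and acts up the slope.
Equilibrium along the incline: F + μ_s N = mg sin 33.69°, so F = 108.721 − 47.294 = 61.427 N.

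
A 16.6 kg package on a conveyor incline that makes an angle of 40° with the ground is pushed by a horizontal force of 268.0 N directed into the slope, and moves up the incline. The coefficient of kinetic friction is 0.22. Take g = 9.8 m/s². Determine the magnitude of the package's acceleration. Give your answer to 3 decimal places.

The horizontal push has components F cos 40° = 268.0 × 0.7660 = 205.288 N up the incline and F sin 40° = 268.0 × 0.6428 = 172.270 N pressing into the surface.
The normal force is therefore N = mg cos 40° + F sin 40° = 124.613 + 172.270 = 296.883 N, and kinetic friction down the slope is μN = 0.22 × 296.883 = 65.314 N.
Along the incline: F cos 40° − mg sin 40° − μN = ma, so 205.288 − 104.571 − 65.314 = 16.6 a, giving a = 2.1327 m/s².

2.133 m/s²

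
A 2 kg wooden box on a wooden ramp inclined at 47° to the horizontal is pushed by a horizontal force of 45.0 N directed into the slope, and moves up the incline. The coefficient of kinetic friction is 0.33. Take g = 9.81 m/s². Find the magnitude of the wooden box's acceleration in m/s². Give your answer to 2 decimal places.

The horizontal push has components F cos 47° = 45.0 × 0.6820 = 30.690 N up the incline and F sin 47° = 45.0 × 0.7314 = 32.913 N pressing into the surface.
The normal force is therefore N = mg cos 47° + F sin 47° = 13.381 + 32.913 = 46.294 N, and kinetic friction down the slope is μN = 0.33 × 46.294 = 15.277 N.
Along the incline: F cos 47° − mg sin 47° − μN = ma, so 30.690 − 14.350 − 15.277 = 2 a, giving a = 0.5315 m/s².

0.53 m/s²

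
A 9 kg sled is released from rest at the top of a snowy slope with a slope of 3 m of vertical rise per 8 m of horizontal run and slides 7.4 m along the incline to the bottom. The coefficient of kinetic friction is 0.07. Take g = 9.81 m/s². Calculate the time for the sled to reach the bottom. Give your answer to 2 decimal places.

The weight component along the incline is mg sin 20.56° = 31.001 N and the normal force is N = mg cos 20.56° = 82.669 N.
Friction up the slope is f = μN = 0.07 × 82.669 = 5.787 N, so the net downslope force is 31.001 − 5.787 = 25.214 N and a = 25.214 / 9 = 2.8016 m/s².
Starting from rest, L = ½at², so t = √(2L/a) = √(2 × 7.4 / 2.8016) = 2.2984 s.

2.30 s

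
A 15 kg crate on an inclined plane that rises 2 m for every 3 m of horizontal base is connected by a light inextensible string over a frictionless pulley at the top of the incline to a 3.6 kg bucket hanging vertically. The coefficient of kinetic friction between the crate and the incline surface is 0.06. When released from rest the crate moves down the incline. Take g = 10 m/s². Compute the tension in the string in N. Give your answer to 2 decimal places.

43.69 N

For the crate on the incline: the weight component along the slope is m₁g sin 33.69° = 15 × 10 × 0.5547 = 83.205 N and the normal force is N = m₁g cos 33.69° = 124.808 N.
Kinetic friction opposes the crate's motion down the incline: f = μN = 0.06 × 124.808 = 7.488 N acting up the slope.
Newton's second law for the crate (down-slope positive): 83.205 − 7.488 − T = 15 a. For the hanging bucket (upward positive): T − 3.6 × 10 = 3.6 a.
Adding the two equations eliminates T: 39.717 = 18.6 a, so a = 2.1353 m/s².
Then from the hanging bucket's equation, T = 3.6 × (10 + 2.1353) = 43.687 N.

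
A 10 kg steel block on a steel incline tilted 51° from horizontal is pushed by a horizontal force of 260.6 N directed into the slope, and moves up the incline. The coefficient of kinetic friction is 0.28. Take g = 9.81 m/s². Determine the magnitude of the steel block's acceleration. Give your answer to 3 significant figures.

1.38 m/s²

The horizontal push has components F cos 51° = 260.6 × 0.6293 = 163.996 N up the incline and F sin 51° = 260.6 × 0.7771 = 202.512 N pressing into the surface.
The normal force is therefore N = mg cos 51° + F sin 51° = 61.734 + 202.512 = 264.246 N, and kinetic friction down the slope is μN = 0.28 × 264.246 = 73.989 N.
Along the incline: F cos 51° − mg sin 51° − μN = ma, so 163.996 − 76.234 − 73.989 = 10 a, giving a = 1.3773 m/s².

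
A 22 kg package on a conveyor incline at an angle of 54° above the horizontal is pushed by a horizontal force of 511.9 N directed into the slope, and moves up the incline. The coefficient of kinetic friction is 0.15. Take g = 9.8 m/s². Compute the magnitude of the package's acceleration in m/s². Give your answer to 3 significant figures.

2.06 m/s²

The horizontal push has components F cos 54° = 511.9 × 0.5878 = 300.895 N up the incline and F sin 54° = 511.9 × 0.8090 = 414.127 N pressing into the surface.
The normal force is therefore N = mg cos 54° + F sin 54° = 126.730 + 414.127 = 540.857 N, and kinetic friction down the slope is μN = 0.15 × 540.857 = 81.129 N.
Along the incline: F cos 54° − mg sin 54° − μN = ma, so 300.895 − 174.420 − 81.129 = 22 a, giving a = 2.0612 m/s².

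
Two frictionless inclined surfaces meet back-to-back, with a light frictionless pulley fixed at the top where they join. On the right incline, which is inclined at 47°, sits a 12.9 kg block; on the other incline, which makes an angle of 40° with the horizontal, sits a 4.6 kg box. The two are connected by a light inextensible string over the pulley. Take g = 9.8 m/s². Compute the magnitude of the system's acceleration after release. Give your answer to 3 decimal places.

3.627 m/s²

Resolve each weight along its own incline: the 12.9 kg mass has component 12.9 × 9.8 × sin 47° = 92.458 N down its slope, and the 4.6 kg mass has 4.6 × 9.8 × sin 40° = 28.977 N down its slope.
The 12.9 kg side's 92.458 N exceeds the other side's 28.977 N, so that mass slides down and the 4.6 kg mass slides up. Taking that direction as positive, Newton's second law for the whole system gives 92.458 − 28.977 = (12.9 + 4.6) a, so a = 63.481 / 17.5 = 3.6275 m/s².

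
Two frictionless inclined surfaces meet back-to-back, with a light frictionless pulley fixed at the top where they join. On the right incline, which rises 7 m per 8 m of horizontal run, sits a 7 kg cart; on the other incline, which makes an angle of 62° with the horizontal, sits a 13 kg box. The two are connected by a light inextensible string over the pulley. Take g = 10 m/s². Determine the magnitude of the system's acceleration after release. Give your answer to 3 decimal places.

Resolve each weight along its own incline: the 7 kg mass has component 7 × 10 × sin 41.19° = 46.095 N down its slope, and the 13 kg mass has 13 × 10 × sin 62° = 114.783 N down its slope.
The 13 kg side's 114.783 N exceeds the other side's 46.095 N, so that mass slides down and the 7 kg mass slides up. Taking that direction as positive, Newton's second law for the whole system gives 114.783 − 46.095 = (7 + 13) a, so a = 68.688 / 20 = 3.4344 m/s².

3.434 m/s²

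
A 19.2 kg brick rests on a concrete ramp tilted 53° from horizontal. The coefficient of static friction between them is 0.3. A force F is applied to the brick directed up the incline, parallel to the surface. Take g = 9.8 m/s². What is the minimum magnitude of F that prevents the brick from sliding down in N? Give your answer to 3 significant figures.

The normal force is N = mg cos 53° = 113.238 N. With F at its minimum the brick is on the verge of sliding down, so static friction is at its maximum μ_s N = 0.3 × 113.238 = 33.971 N and acts up the slope.
Equilibrium along the incline: F + μ_s N = mg sin 53°, so F = 150.271 − 33.971 = 116.300 N.

116 N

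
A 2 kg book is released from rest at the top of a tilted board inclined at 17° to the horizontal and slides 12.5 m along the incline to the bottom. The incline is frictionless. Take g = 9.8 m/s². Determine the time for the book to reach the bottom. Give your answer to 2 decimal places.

2.95 s

The weight component along the incline is mg sin 17° = 5.730 N and the normal force is N = mg cos 17° = 18.744 N.
With no friction, a = g sin 17° = 2.8652 m/s².
Starting from rest, L = ½at², so t = √(2L/a) = √(2 × 12.5 / 2.8652) = 2.9539 s.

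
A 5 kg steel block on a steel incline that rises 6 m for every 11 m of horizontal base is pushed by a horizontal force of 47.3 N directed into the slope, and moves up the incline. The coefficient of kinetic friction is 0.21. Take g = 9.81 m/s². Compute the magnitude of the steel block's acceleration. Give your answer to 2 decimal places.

0.85 m/s²

The horizontal push has components F cos 28.61° = 47.3 × 0.8779 = 41.525 N up the incline and F sin 28.61° = 47.3 × 0.4789 = 22.652 N pressing into the surface.
The normal force is therefore N = mg cos 28.61° + F sin 28.61° = 43.061 + 22.652 = 65.713 N, and kinetic friction down the slope is μN = 0.21 × 65.713 = 13.800 N.
Along the incline: F cos 28.61° − mg sin 28.61° − μN = ma, so 41.525 − 23.490 − 13.800 = 5 a, giving a = 0.8470 m/s².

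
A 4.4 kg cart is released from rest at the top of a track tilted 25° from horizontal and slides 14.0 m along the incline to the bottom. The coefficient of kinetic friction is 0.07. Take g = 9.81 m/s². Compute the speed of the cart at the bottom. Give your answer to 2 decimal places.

The weight component along the incline is mg sin 25° = 18.242 N and the normal force is N = mg cos 25° = 39.120 N.
Friction up the slope is f = μN = 0.07 × 39.120 = 2.738 N, so the net downslope force is 18.242 − 2.738 = 15.504 N and a = 15.504 / 4.4 = 3.5236 m/s².
Starting from rest over a distance of 14.0 m, v² = 2aL = 2 × 3.5236 × 14.0 = 98.6608, so v = 9.9328 m/s.

9.93 m/s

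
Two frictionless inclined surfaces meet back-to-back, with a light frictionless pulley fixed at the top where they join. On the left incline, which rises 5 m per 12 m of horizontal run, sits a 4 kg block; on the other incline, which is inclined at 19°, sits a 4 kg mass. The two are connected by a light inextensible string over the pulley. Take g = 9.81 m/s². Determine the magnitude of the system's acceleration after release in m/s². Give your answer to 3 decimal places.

Resolve each weight along its own incline: the 4 kg mass has component 4 × 9.81 × sin 22.62° = 15.092 N down its slope, and the 4 kg mass has 4 × 9.81 × sin 19° = 12.775 N down its slope.
The 4 kg side's 15.092 N exceeds the other side's 12.775 N, so that mass slides down and the 4 kg mass slides up. Taking that direction as positive, Newton's second law for the whole system gives 15.092 − 12.775 = (4 + 4) a, so a = 2.317 / 8 = 0.2896 m/s².

0.290 m/s²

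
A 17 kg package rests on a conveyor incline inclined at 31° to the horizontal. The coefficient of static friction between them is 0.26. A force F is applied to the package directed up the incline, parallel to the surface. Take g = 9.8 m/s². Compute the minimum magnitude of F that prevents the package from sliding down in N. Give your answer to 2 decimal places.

48.68 N

The normal force is N = mg cos 31° = 142.804 N. With F at its minimum the package is on the verge of sliding down, so static friction is at its maximum μ_s N = 0.26 × 142.804 = 37.129 N and acts up the slope.
Equilibrium along the incline: F + μ_s N = mg sin 31°, so F = 85.805 − 37.129 = 48.676 N.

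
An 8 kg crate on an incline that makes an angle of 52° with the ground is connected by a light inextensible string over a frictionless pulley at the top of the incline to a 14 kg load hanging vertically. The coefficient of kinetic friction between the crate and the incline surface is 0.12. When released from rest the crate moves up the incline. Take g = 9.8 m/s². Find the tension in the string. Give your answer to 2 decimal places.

92.89 N

For the crate on the incline: the weight component along the slope is m₁g sin 52° = 8 × 9.8 × 0.7880 = 61.779 N and the normal force is N = m₁g cos 52° = 48.268 N.
Kinetic friction opposes the crate's motion up the incline: f = μN = 0.12 × 48.268 = 5.792 N acting down the slope.
Newton's second law for the crate (up-slope positive): T − 61.779 − 5.792 = 8 a. For the hanging load (downward positive): 14 × 9.8 − T = 14 a.
Adding the two equations eliminates T: 69.629 = 22 a, so a = 3.1650 m/s².
Then from the hanging load's equation, T = 14 × (9.8 − 3.1650) = 92.890 N.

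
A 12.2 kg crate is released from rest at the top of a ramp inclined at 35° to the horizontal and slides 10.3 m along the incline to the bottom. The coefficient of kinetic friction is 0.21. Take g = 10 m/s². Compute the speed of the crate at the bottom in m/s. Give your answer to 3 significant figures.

The weight component along the incline is mg sin 35° = 69.976 N and the normal force is N = mg cos 35° = 99.937 N.
Friction up the slope is f = μN = 0.21 × 99.937 = 20.987 N, so the net downslope force is 69.976 − 20.987 = 48.989 N and a = 48.989 / 12.2 = 4.0155 m/s².
Starting from rest over a distance of 10.3 m, v² = 2aL = 2 × 4.0155 × 10.3 = 82.7193, so v = 9.0950 m/s.

9.10 m/s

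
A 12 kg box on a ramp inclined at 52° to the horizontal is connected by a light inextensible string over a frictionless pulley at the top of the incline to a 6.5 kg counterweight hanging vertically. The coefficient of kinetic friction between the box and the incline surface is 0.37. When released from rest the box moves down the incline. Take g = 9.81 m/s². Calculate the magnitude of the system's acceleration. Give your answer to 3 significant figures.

For the box on the incline: the weight component along the slope is m₁g sin 52° = 12 × 9.81 × 0.7880 = 92.763 N and the normal force is N = m₁g cos 52° = 72.476 N.
Kinetic friction opposes the box's motion down the incline: f = μN = 0.37 × 72.476 = 26.816 N acting up the slope.
Newton's second law for the box (down-slope positive): 92.763 − 26.816 − T = 12 a. For the hanging counterweight (upward positive): T − 6.5 × 9.81 = 6.5 a.
Adding the two equations eliminates T: 2.182 = 18.5 a, so a = 0.1179 m/s².

0.118 m/s²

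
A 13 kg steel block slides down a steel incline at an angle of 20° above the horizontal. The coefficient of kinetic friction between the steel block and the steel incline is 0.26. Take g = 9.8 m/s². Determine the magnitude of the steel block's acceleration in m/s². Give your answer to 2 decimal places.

0.96 m/s²

Resolving the weight along the incline: the component pulling the steel block down the slope is mg sin 20° = 13 × 9.8 × 0.3420 = 43.571 N, and the normal force is N = mg cos 20° = 13 × 9.8 × 0.9397 = 119.718 N.
Kinetic friction acts up the slope with magnitude f = μN = 0.26 × 119.718 = 31.127 N.
Net force along the incline is 43.571 − 31.127 = 12.444 N, so a = 12.444 / 13 = 0.9572 m/s².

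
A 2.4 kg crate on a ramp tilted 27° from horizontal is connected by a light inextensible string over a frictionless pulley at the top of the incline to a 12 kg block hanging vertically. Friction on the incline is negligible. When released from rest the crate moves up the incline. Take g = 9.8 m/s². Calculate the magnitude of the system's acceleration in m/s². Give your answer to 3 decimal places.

For the crate on the incline: the weight component along the slope is m₁g sin 27° = 2.4 × 9.8 × 0.4540 = 10.678 N and the normal force is N = m₁g cos 27° = 20.956 N.
Newton's second law for the crate (up-slope positive): T − 10.678 = 2.4 a. For the hanging block (downward positive): 12 × 9.8 − T = 12 a.
Adding the two equations eliminates T: 106.922 = 14.4 a, so a = 7.4251 m/s².

7.425 m/s²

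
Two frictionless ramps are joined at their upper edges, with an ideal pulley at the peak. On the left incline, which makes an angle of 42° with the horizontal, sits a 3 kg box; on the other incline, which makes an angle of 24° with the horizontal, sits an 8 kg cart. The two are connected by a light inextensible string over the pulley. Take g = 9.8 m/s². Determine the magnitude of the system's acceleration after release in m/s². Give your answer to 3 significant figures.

1.11 m/s²

Resolve each weight along its own incline: the 3 kg mass has component 3 × 9.8 × sin 42° = 19.672 N down its slope, and the 8 kg mass has 8 × 9.8 × sin 24° = 31.888 N down its slope.
The 8 kg side's 31.888 N exceeds the other side's 19.672 N, so that mass slides down and the 3 kg mass slides up. Taking that direction as positive, Newton's second law for the whole system gives 31.888 − 19.672 = (3 + 8) a, so a = 12.216 / 11 = 1.1105 m/s².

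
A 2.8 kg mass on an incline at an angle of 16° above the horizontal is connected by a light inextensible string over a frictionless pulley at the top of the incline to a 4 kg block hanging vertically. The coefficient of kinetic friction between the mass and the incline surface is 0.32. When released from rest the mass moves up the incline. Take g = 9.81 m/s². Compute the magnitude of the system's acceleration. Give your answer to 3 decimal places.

For the mass on the incline: the weight component along the slope is m₁g sin 16° = 2.8 × 9.81 × 0.2756 = 7.570 N and the normal force is N = m₁g cos 16° = 26.404 N.
Kinetic friction opposes the mass's motion up the incline: f = μN = 0.32 × 26.404 = 8.449 N acting down the slope.
Newton's second law for the mass (up-slope positive): T − 7.570 − 8.449 = 2.8 a. For the hanging block (downward positive): 4 × 9.81 − T = 4 a.
Adding the two equations eliminates T: 23.221 = 6.8 a, so a = 3.4149 m/s².

3.415 m/s²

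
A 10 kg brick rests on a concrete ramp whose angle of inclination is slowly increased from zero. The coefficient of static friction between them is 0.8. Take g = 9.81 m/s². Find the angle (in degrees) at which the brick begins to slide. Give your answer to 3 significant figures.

38.7°

At the threshold of sliding, static friction is at its maximum μ_s N and exactly balances the weight component along the incline: mg sin θ = μ_s mg cos θ.
Hence tan θ = μ_s = 0.8, so θ = arctan(0.8) = 38.6598°.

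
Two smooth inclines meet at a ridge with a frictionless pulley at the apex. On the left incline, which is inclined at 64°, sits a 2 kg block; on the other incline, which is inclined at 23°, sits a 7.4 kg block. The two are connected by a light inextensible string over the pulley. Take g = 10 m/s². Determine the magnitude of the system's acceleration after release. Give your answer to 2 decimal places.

1.16 m/s²

Resolve each weight along its own incline: the 2 kg mass has component 2 × 10 × sin 64° = 17.976 N down its slope, and the 7.4 kg mass has 7.4 × 10 × sin 23° = 28.914 N down its slope.
The 7.4 kg side's 28.914 N exceeds the other side's 17.976 N, so that mass slides down and the 2 kg mass slides up. Taking that direction as positive, Newton's second law for the whole system gives 28.914 − 17.976 = (2 + 7.4) a, so a = 10.938 / 9.4 = 1.1636 m/s².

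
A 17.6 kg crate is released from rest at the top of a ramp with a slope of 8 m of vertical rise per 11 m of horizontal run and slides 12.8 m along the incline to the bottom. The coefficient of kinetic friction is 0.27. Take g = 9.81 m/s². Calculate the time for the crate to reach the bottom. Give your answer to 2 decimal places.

2.66 s

The weight component along the incline is mg sin 36.03° = 101.551 N and the normal force is N = mg cos 36.03° = 139.633 N.
Friction up the slope is f = μN = 0.27 × 139.633 = 37.701 N, so the net downslope force is 101.551 − 37.701 = 63.850 N and a = 63.850 / 17.6 = 3.6278 m/s².
Starting from rest, L = ½at², so t = √(2L/a) = √(2 × 12.8 / 3.6278) = 2.6564 s.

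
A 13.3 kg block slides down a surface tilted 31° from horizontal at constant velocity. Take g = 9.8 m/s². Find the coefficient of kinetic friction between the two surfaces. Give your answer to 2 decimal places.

At constant velocity the net force along the incline is zero: mg sin 31° = μ mg cos 31°.
So μ = tan 31° = 0.5150 / 0.8572 = 0.6008.

0.60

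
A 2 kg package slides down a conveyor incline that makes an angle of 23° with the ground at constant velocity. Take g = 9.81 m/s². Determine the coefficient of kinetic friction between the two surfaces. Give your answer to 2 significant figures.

0.42

At constant velocity the net force along the incline is zero: mg sin 23° = μ mg cos 23°.
So μ = tan 23° = 0.3907 / 0.9205 = 0.4244.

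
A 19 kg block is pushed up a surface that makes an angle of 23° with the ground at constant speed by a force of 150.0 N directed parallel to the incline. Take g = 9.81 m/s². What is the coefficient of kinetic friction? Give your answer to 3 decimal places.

At constant speed ΣF = 0 along the incline. The applied 150.0 N acts up the slope; the weight component mg sin 23° = 72.828 N and kinetic friction μN both act down the slope.
So 150.0 = 72.828 + μ × 171.573, giving μ = (150.0 − 72.828) / 171.573 = 0.4498.

0.450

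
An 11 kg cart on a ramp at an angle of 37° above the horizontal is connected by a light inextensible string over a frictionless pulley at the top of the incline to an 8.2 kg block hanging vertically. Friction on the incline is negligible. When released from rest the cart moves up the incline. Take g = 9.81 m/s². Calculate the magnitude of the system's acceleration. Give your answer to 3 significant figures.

For the cart on the incline: the weight component along the slope is m₁g sin 37° = 11 × 9.81 × 0.6018 = 64.940 N and the normal force is N = m₁g cos 37° = 86.181 N.
Newton's second law for the cart (up-slope positive): T − 64.940 = 11 a. For the hanging block (downward positive): 8.2 × 9.81 − T = 8.2 a.
Adding the two equations eliminates T: 15.502 = 19.2 a, so a = 0.8074 m/s².

0.807 m/s²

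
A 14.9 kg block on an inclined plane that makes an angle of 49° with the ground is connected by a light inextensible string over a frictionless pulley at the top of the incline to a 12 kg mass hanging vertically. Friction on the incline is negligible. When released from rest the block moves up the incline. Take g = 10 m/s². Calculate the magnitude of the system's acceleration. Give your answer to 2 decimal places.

For the block on the incline: the weight component along the slope is m₁g sin 49° = 14.9 × 10 × 0.7547 = 112.450 N and the normal force is N = m₁g cos 49° = 97.753 N.
Newton's second law for the block (up-slope positive): T − 112.450 = 14.9 a. For the hanging mass (downward positive): 12 × 10 − T = 12 a.
Adding the two equations eliminates T: 7.550 = 26.9 a, so a = 0.2807 m/s².

0.28 m/s²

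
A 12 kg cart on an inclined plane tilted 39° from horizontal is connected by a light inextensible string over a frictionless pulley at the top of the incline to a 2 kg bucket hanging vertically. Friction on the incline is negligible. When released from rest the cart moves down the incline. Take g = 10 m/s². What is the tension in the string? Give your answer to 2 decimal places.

For the cart on the incline: the weight component along the slope is m₁g sin 39° = 12 × 10 × 0.6293 = 75.516 N and the normal force is N = m₁g cos 39° = 93.258 N.
Newton's second law for the cart (down-slope positive): 75.516 − T = 12 a. For the hanging bucket (upward positive): T − 2 × 10 = 2 a.
Adding the two equations eliminates T: 55.516 = 14 a, so a = 3.9654 m/s².
Then from the hanging bucket's equation, T = 2 × (10 + 3.9654) = 27.931 N.

27.93 N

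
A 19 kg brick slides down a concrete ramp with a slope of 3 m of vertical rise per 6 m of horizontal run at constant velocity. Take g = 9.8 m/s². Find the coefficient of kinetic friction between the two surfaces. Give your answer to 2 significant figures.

At constant velocity the net force along the incline is zero: mg sin 26.57° = μ mg cos 26.57°.
So μ = tan 26.57° = 0.4472 / 0.8944 = 0.5000.

0.50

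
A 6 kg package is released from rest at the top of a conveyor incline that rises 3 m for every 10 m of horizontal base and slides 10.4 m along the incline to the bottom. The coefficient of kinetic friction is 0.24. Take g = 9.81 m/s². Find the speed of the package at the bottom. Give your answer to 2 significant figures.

The weight component along the incline is mg sin 16.70° = 16.913 N and the normal force is N = mg cos 16.70° = 56.378 N.
Friction up the slope is f = μN = 0.24 × 56.378 = 13.531 N, so the net downslope force is 16.913 − 13.531 = 3.382 N and a = 3.382 / 6 = 0.5637 m/s².
Starting from rest over a distance of 10.4 m, v² = 2aL = 2 × 0.5637 × 10.4 = 11.7250, so v = 3.4242 m/s.

3.4 m/s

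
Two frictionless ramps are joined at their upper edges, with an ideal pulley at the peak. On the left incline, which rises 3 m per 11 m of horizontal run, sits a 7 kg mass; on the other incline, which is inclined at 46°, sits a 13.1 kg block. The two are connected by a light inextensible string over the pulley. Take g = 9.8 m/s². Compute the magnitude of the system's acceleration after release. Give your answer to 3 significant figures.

3.70 m/s²

Resolve each weight along its own incline: the 7 kg mass has component 7 × 9.8 × sin 15.26° = 18.050 N down its slope, and the 13.1 kg mass has 13.1 × 9.8 × sin 46° = 92.349 N down its slope.
The 13.1 kg side's 92.349 N exceeds the other side's 18.050 N, so that mass slides down and the 7 kg mass slides up. Taking that direction as positive, Newton's second law for the whole system gives 92.349 − 18.050 = (7 + 13.1) a, so a = 74.299 / 20.1 = 3.6965 m/s².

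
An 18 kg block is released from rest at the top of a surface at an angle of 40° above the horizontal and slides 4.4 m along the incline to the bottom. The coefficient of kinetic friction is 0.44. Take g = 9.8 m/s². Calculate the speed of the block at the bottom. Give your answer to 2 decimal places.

The weight component along the incline is mg sin 40° = 113.388 N and the normal force is N = mg cos 40° = 135.130 N.
Friction up the slope is f = μN = 0.44 × 135.130 = 59.457 N, so the net downslope force is 113.388 − 59.457 = 53.931 N and a = 53.931 / 18 = 2.9962 m/s².
Starting from rest over a distance of 4.4 m, v² = 2aL = 2 × 2.9962 × 4.4 = 26.3666, so v = 5.1348 m/s.

5.13 m/s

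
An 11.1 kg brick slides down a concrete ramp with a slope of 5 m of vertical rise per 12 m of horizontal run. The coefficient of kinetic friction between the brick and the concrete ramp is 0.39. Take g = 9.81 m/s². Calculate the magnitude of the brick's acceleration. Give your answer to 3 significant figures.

Resolving the weight along the incline: the component pulling the brick down the slope is mg sin 22.62° = 11.1 × 9.81 × 0.3846 = 41.879 N, and the normal force is N = mg cos 22.62° = 11.1 × 9.81 × 0.9231 = 100.517 N.
Kinetic friction acts up the slope with magnitude f = μN = 0.39 × 100.517 = 39.202 N.
Net force along the incline is 41.879 − 39.202 = 2.677 N, so a = 2.677 / 11.1 = 0.2412 m/s².

0.241 m/s²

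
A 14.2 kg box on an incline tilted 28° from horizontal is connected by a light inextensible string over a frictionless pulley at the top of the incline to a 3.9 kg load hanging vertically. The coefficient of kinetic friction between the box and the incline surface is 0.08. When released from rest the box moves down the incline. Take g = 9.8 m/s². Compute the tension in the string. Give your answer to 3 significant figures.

41.9 N

For the box on the incline: the weight component along the slope is m₁g sin 28° = 14.2 × 9.8 × 0.4695 = 65.336 N and the normal force is N = m₁g cos 28° = 122.871 N.
Kinetic friction opposes the box's motion down the incline: f = μN = 0.08 × 122.871 = 9.830 N acting up the slope.
Newton's second law for the box (down-slope positive): 65.336 − 9.830 − T = 14.2 a. For the hanging load (upward positive): T − 3.9 × 9.8 = 3.9 a.
Adding the two equations eliminates T: 17.286 = 18.1 a, so a = 0.9550 m/s².
Then from the hanging load's equation, T = 3.9 × (9.8 + 0.9550) = 41.945 N.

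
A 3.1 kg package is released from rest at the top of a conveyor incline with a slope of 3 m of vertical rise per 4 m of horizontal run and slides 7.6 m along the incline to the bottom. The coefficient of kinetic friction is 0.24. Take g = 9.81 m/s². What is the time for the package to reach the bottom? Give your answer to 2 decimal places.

1.95 s

The weight component along the incline is mg sin 36.87° = 18.247 N and the normal force is N = mg cos 36.87° = 24.329 N.
Friction up the slope is f = μN = 0.24 × 24.329 = 5.839 N, so the net downslope force is 18.247 − 5.839 = 12.408 N and a = 12.408 / 3.1 = 4.0026 m/s².
Starting from rest, L = ½at², so t = √(2L/a) = √(2 × 7.6 / 4.0026) = 1.9487 s.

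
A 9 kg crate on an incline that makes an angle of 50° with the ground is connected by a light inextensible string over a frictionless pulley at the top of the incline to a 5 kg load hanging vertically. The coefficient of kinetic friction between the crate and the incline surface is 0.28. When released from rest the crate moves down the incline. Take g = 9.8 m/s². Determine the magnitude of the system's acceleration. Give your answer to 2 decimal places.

0.19 m/s²

For the crate on the incline: the weight component along the slope is m₁g sin 50° = 9 × 9.8 × 0.7660 = 67.561 N and the normal force is N = m₁g cos 50° = 56.694 N.
Kinetic friction opposes the crate's motion down the incline: f = μN = 0.28 × 56.694 = 15.874 N acting up the slope.
Newton's second law for the crate (down-slope positive): 67.561 − 15.874 − T = 9 a. For the hanging load (upward positive): T − 5 × 9.8 = 5 a.
Adding the two equations eliminates T: 2.687 = 14 a, so a = 0.1919 m/s².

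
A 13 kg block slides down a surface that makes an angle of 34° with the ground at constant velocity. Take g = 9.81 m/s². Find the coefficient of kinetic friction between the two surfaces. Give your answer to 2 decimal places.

0.67

At constant velocity the net force along the incline is zero: mg sin 34° = μ mg cos 34°.
So μ = tan 34° = 0.5592 / 0.8290 = 0.6745.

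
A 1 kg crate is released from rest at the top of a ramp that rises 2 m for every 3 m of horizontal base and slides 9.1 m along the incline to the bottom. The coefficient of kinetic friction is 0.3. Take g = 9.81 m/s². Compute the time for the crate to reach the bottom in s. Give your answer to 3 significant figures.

2.47 s

The weight component along the incline is mg sin 33.69° = 5.442 N and the normal force is N = mg cos 33.69° = 8.162 N.
Friction up the slope is f = μN = 0.3 × 8.162 = 2.449 N, so the net downslope force is 5.442 − 2.449 = 2.993 N and a = 2.993 / 1 = 2.9930 m/s².
Starting from rest, L = ½at², so t = √(2L/a) = √(2 × 9.1 / 2.9930) = 2.4659 s.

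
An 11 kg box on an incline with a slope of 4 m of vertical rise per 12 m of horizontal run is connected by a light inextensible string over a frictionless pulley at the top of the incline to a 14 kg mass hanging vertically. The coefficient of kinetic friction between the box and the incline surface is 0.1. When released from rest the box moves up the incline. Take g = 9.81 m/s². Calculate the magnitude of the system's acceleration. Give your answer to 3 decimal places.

For the box on the incline: the weight component along the slope is m₁g sin 18.43° = 11 × 9.81 × 0.3162 = 34.121 N and the normal force is N = m₁g cos 18.43° = 102.372 N.
Kinetic friction opposes the box's motion up the incline: f = μN = 0.1 × 102.372 = 10.237 N acting down the slope.
Newton's second law for the box (up-slope positive): T − 34.121 − 10.237 = 11 a. For the hanging mass (downward positive): 14 × 9.81 − T = 14 a.
Adding the two equations eliminates T: 92.982 = 25 a, so a = 3.7193 m/s².

3.719 m/s²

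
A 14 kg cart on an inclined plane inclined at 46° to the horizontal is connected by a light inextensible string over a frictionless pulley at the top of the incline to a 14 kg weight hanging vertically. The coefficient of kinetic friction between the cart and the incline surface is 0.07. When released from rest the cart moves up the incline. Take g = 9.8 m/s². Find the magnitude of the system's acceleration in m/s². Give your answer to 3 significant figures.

1.14 m/s²

For the cart on the incline: the weight component along the slope is m₁g sin 46° = 14 × 9.8 × 0.7193 = 98.688 N and the normal force is N = m₁g cos 46° = 95.307 N.
Kinetic friction opposes the cart's motion up the incline: f = μN = 0.07 × 95.307 = 6.671 N acting down the slope.
Newton's second law for the cart (up-slope positive): T − 98.688 − 6.671 = 14 a. For the hanging weight (downward positive): 14 × 9.8 − T = 14 a.
Adding the two equations eliminates T: 31.841 = 28 a, so a = 1.1372 m/s².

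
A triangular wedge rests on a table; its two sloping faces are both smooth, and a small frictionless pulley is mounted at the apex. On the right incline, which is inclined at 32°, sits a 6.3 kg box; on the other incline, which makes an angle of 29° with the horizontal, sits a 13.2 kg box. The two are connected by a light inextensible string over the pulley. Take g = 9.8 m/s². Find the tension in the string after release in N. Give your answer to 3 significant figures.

42.4 N

Resolve each weight along its own incline: the 6.3 kg mass has component 6.3 × 9.8 × sin 32° = 32.717 N down its slope, and the 13.2 kg mass has 13.2 × 9.8 × sin 29° = 62.715 N down its slope.
The 13.2 kg side's 62.715 N exceeds the other side's 32.717 N, so that mass slides down and the 6.3 kg mass slides up. Taking that direction as positive, Newton's second law for the whole system gives 62.715 − 32.717 = (6.3 + 13.2) a, so a = 29.998 / 19.5 = 1.5384 m/s².
For the 6.3 kg mass (up-slope positive): T − 32.717 = 6.3 × 1.5384, so T = 42.409 N.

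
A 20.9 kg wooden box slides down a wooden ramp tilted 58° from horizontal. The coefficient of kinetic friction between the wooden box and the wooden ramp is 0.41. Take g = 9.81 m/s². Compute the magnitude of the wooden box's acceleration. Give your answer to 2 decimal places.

Resolving the weight along the incline: the component pulling the wooden box down the slope is mg sin 58° = 20.9 × 9.81 × 0.8480 = 173.865 N, and the normal force is N = mg cos 58° = 20.9 × 9.81 × 0.5299 = 108.645 N.
Kinetic friction acts up the slope with magnitude f = μN = 0.41 × 108.645 = 44.544 N.
Net force along the incline is 173.865 − 44.544 = 129.321 N, so a = 129.321 / 20.9 = 6.1876 m/s².

6.19 m/s²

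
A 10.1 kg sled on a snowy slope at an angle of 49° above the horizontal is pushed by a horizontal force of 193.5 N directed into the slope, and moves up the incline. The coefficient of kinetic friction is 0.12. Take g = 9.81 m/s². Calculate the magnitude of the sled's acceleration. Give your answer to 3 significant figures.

2.66 m/s²

The horizontal push has components F cos 49° = 193.5 × 0.6561 = 126.955 N up the incline and F sin 49° = 193.5 × 0.7547 = 146.034 N pressing into the surface.
The normal force is therefore N = mg cos 49° + F sin 49° = 65.007 + 146.034 = 211.041 N, and kinetic friction down the slope is μN = 0.12 × 211.041 = 25.325 N.
Along the incline: F cos 49° − mg sin 49° − μN = ma, so 126.955 − 74.776 − 25.325 = 10.1 a, giving a = 2.6588 m/s².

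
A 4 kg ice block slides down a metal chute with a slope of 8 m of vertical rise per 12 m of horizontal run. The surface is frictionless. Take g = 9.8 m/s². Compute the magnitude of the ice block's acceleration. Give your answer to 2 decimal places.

5.44 m/s²

Resolving the weight along the incline: the component pulling the ice block down the slope is mg sin 33.69° = 4 × 9.8 × 0.5547 = 21.744 N, and the normal force is N = mg cos 33.69° = 4 × 9.8 × 0.8321 = 32.618 N.
With no friction the net force along the incline is 21.744 N, so a = g sin 33.69° = 21.744 / 4 = 5.4360 m/s².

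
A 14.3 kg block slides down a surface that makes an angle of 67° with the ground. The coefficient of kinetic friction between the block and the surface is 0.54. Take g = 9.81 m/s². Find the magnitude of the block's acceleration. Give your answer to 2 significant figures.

Resolving the weight along the incline: the component pulling the block down the slope is mg sin 67° = 14.3 × 9.81 × 0.9205 = 129.131 N, and the normal force is N = mg cos 67° = 14.3 × 9.81 × 0.3907 = 54.809 N.
Kinetic friction acts up the slope with magnitude f = μN = 0.54 × 54.809 = 29.597 N.
Net force along the incline is 129.131 − 29.597 = 99.534 N, so a = 99.534 / 14.3 = 6.9604 m/s².

7.0 m/s²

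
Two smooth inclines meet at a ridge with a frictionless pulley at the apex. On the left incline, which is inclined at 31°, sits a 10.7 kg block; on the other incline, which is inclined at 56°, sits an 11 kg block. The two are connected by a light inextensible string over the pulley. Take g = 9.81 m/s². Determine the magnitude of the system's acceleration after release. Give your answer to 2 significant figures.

1.6 m/s²

Resolve each weight along its own incline: the 10.7 kg mass has component 10.7 × 9.81 × sin 31° = 54.062 N down its slope, and the 11 kg mass has 11 × 9.81 × sin 56° = 89.461 N down its slope.
The 11 kg side's 89.461 N exceeds the other side's 54.062 N, so that mass slides down and the 10.7 kg mass slides up. Taking that direction as positive, Newton's second law for the whole system gives 89.461 − 54.062 = (10.7 + 11) a, so a = 35.399 / 21.7 = 1.6313 m/s².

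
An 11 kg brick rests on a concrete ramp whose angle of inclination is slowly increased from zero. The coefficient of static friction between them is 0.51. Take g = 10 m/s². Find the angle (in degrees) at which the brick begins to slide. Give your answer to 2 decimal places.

At the threshold of sliding, static friction is at its maximum μ_s N and exactly balances the weight component along the incline: mg sin θ = μ_s mg cos θ.
Hence tan θ = μ_s = 0.51, so θ = arctan(0.51) = 27.0216°.

27.02°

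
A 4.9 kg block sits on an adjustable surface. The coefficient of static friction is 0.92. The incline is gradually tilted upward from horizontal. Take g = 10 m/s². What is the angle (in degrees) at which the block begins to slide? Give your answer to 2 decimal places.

At the threshold of sliding, static friction is at its maximum μ_s N and exactly balances the weight component along the incline: mg sin θ = μ_s mg cos θ.
Hence tan θ = μ_s = 0.92, so θ = arctan(0.92) = 42.6141°.

42.61°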